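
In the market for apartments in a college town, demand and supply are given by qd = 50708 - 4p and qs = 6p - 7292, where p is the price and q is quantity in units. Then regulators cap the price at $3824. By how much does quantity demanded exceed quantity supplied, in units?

19760

In a free market, 50708 - 4p = 6p - 7292 gives the equilibrium p* = 5800, q* = 27508.
The ceiling of 3824 is below the equilibrium price 5800, so it binds.
At p = 3824: qd = 50708 - 4·3824 = 35412 and qs = 6·3824 - 7292 = 15652.
Shortage = qd - qs = 35412 - 15652 = 19760.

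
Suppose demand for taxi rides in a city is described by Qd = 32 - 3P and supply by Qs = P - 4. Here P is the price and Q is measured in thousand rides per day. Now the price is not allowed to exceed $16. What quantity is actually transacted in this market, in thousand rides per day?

Without the control the market clears where 32 - 3P = P - 4, i.e. P* = 9 and Q* = 5.
Since 16 is above P* = 9, the ceiling does not bind and the free-market outcome prevails.

5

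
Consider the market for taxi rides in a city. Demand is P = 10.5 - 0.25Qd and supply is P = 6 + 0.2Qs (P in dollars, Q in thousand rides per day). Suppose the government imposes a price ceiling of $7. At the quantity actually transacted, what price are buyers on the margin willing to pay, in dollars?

9.25

Rearranging demand gives Qd = 42 - 4P; rearranging supply gives Qs = 5P - 30. Equilibrium: 42 - 4P = 5P - 30, so 72 = 9P and P* = 8, Q* = 10.
The ceiling of 7 is below the equilibrium price 8, so it binds.
At P = 7: Qd = 42 - 4·7 = 14 and Qs = 5·7 - 30 = 5.
Only 5 units reach the market. On the demand curve, the marginal buyer's willingness to pay at Q = 5 is (42 - 5)/4 = 9.25.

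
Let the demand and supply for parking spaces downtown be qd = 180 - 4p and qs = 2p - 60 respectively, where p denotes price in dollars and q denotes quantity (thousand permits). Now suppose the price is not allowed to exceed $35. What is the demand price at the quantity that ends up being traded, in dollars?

42.5

In a free market, 180 - 4p = 2p - 60 gives the equilibrium p* = 40, q* = 20.
The ceiling of 35 is below the equilibrium price 40, so it binds.
At p = 35: qd = 180 - 4·35 = 40 and qs = 2·35 - 60 = 10.
Only 10 units reach the market. On the demand curve, the marginal buyer's willingness to pay at q = 10 is (180 - 10)/4 = 42.5.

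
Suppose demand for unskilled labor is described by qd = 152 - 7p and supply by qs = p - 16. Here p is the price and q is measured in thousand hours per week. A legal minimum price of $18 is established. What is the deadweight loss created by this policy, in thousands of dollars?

0

Without the control the market clears where 152 - 7p = p - 16, i.e. p* = 21 and q* = 5.
The floor of 18 is below the equilibrium price 21, so it is not binding; the market clears at p* = 21, q* = 5.
Since the control does not bind, no trades are prevented and deadweight loss is zero.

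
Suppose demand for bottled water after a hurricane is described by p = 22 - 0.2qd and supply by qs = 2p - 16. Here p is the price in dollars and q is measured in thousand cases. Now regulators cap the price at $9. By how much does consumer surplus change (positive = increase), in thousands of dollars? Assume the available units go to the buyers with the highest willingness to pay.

Rearranging demand gives qd = 110 - 5p. In a free market, 110 - 5p = 2p - 16 gives the equilibrium p* = 18, q* = 20.
Because the ceiling (9) lies below the market-clearing price, it is binding.
At p = 9: qd = 110 - 5·9 = 65 and qs = 2·9 - 16 = 2.
Consumer surplus without the control is ½ · (22 - 18) · 20 = 40.
With the ceiling, 2 units are sold at 9 (assume they go to the highest-value buyers). The demand price at q = 2 is 21.6, so CS = ½ · [(22 - 9) + (21.6 - 9)] · 2 = 25.6.
Change in consumer surplus = 25.6 - 40 = -14.4.

-14.4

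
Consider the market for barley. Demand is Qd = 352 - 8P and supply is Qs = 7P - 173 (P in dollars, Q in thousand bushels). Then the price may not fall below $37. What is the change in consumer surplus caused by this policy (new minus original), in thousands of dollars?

-128

Setting quantity demanded equal to quantity supplied, 352 - 8P = 7P - 173, gives P* = 35 and Q* = 72.
Since 37 > 35, the floor is binding.
At P = 37: Qd = 352 - 8·37 = 56 and Qs = 7·37 - 173 = 86.
Consumer surplus without the control is ½ · (44 - 35) · 72 = 324.
With the floor, consumers buy 56 units at 37, so CS = ½ · (44 - 37) · 56 = 196.
Change in consumer surplus = 196 - 324 = -128.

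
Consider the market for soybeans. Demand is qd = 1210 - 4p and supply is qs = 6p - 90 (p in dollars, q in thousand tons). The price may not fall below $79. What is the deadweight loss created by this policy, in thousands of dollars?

0

Setting quantity demanded equal to quantity supplied, 1210 - 4p = 6p - 90, gives p* = 130 and q* = 690.
Since 79 is below p* = 130, the floor does not bind and the free-market outcome prevails.
Since the control does not bind, no trades are prevented and deadweight loss is zero.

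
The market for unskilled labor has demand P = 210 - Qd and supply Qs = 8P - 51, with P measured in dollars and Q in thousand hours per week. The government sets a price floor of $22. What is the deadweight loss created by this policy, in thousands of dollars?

0

Rearranging demand gives Qd = 210 - P. Without the control the market clears where 210 - P = 8P - 51, i.e. P* = 29 and Q* = 181.
Since 22 is below P* = 29, the floor does not bind and the free-market outcome prevails.
Since the control does not bind, no trades are prevented and deadweight loss is zero.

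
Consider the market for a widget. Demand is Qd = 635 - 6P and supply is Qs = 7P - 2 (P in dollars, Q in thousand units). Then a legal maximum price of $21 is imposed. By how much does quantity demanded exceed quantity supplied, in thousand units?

Setting quantity demanded equal to quantity supplied, 635 - 6P = 7P - 2, gives P* = 49 and Q* = 341.
The ceiling of 21 is below the equilibrium price 49, so it binds.
At P = 21: Qd = 635 - 6·21 = 509 and Qs = 7·21 - 2 = 145.
Shortage = Qd - Qs = 509 - 145 = 364.

364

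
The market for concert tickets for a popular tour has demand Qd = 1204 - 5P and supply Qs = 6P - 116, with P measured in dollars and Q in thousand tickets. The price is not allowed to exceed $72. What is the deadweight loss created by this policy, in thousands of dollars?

15206.4

Without the control the market clears where 1204 - 5P = 6P - 116, i.e. P* = 120 and Q* = 604.
The ceiling of 72 is below the equilibrium price 120, so it binds.
At P = 72: Qd = 1204 - 5·72 = 844 and Qs = 6·72 - 116 = 316.
Quantity traded falls to 316. At Q = 316 the demand price is (1204 - 316)/5 = 177.6 and the supply price is (116 + 316)/6 = 72.
Deadweight loss = ½ · (177.6 - 72) · (604 - 316) = ½ · 105.6 · 288 = 15206.4.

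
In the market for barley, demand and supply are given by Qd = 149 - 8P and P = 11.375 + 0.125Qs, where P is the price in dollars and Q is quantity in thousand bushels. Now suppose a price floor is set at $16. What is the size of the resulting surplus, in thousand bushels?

16

Rearranging supply gives Qs = 8P - 91. Equilibrium: 149 - 8P = 8P - 91, so 240 = 16P and P* = 15, Q* = 29.
Since 16 > 15, the floor is binding.
At P = 16: Qd = 149 - 8·16 = 21 and Qs = 8·16 - 91 = 37.
Surplus = Qs - Qd = 37 - 21 = 16.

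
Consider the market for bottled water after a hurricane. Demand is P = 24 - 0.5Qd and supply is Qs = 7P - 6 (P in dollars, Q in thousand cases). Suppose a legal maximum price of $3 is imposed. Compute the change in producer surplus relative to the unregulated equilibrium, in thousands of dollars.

Rearranging demand gives Qd = 48 - 2P. Setting quantity demanded equal to quantity supplied, 48 - 2P = 7P - 6, gives P* = 6 and Q* = 36.
The ceiling of 3 is below the equilibrium price 6, so it binds.
At P = 3: Qd = 48 - 2·3 = 42 and Qs = 7·3 - 6 = 15.
Producer surplus without the control is ½ · (6 - 6/7) · 36 = 648/7.
With the ceiling, producers sell 15 units at 3, so PS = ½ · (3 - 6/7) · 15 = 225/14.
Change in producer surplus = 225/14 - 648/7 = -76.5.

-76.5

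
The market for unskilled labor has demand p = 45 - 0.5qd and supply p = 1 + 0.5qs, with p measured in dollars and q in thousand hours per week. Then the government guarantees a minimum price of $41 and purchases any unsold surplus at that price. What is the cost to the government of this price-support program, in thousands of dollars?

Rearranging demand gives qd = 90 - 2p; rearranging supply gives qs = 2p - 2. In a free market, 90 - 2p = 2p - 2 gives the equilibrium p* = 23, q* = 44.
Because the floor (41) lies above the market-clearing price, it is binding.
At p = 41: qd = 90 - 2·41 = 8 and qs = 2·41 - 2 = 80.
Surplus = qs - qd = 72.
Government expenditure = surplus × support price = 72 × 41 = 2952.

2952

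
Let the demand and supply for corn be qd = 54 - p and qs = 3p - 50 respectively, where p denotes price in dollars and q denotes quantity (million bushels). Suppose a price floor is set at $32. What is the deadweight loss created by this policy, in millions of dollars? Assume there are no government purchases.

Without the control the market clears where 54 - p = 3p - 50, i.e. p* = 26 and q* = 28.
The floor of 32 is above the equilibrium price 26, so it binds.
At p = 32: qd = 54 - 32 = 22 and qs = 3·32 - 50 = 46.
Quantity traded falls to 22. At q = 22 the demand price is 54 - 22 = 32 and the supply price is (50 + 22)/3 = 24.
Deadweight loss = ½ · (32 - 24) · (28 - 22) = ½ · 8 · 6 = 24.

24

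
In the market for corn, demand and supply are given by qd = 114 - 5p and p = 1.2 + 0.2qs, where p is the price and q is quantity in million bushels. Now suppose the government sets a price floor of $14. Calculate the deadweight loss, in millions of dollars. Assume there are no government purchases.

Rearranging supply gives qs = 5p - 6. Equilibrium: 114 - 5p = 5p - 6, so 120 = 10p and p* = 12, q* = 54.
Because the floor (14) lies above the market-clearing price, it is binding.
At p = 14: qd = 114 - 5·14 = 44 and qs = 5·14 - 6 = 64.
Quantity traded falls to 44. At q = 44 the demand price is (114 - 44)/5 = 14 and the supply price is (6 + 44)/5 = 10.
Deadweight loss = ½ · (14 - 10) · (54 - 44) = ½ · 4 · 10 = 20.

20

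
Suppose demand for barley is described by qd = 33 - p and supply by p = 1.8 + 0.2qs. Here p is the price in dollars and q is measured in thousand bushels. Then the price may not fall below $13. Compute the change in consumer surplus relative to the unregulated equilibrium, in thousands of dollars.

-138

Rearranging supply gives qs = 5p - 9. Setting quantity demanded equal to quantity supplied, 33 - p = 5p - 9, gives p* = 7 and q* = 26.
Because the floor (13) lies above the market-clearing price, it is binding.
At p = 13: qd = 33 - 13 = 20 and qs = 5·13 - 9 = 56.
Consumer surplus without the control is ½ · (33 - 7) · 26 = 338.
With the floor, consumers buy 20 units at 13, so CS = ½ · (33 - 13) · 20 = 200.
Change in consumer surplus = 200 - 338 = -138.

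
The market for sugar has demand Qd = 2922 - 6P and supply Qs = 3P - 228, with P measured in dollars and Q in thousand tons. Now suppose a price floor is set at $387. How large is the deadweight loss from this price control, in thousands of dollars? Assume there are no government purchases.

12321

In a free market, 2922 - 6P = 3P - 228 gives the equilibrium P* = 350, Q* = 822.
Since 387 > 350, the floor is binding.
At P = 387: Qd = 2922 - 6·387 = 600 and Qs = 3·387 - 228 = 933.
Quantity traded falls to 600. At Q = 600 the demand price is (2922 - 600)/6 = 387 and the supply price is (228 + 600)/3 = 276.
Deadweight loss = ½ · (387 - 276) · (822 - 600) = ½ · 111 · 222 = 12321.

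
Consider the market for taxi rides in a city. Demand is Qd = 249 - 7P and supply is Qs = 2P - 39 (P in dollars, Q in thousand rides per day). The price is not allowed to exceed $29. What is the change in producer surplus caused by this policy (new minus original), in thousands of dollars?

-66

Equilibrium: 249 - 7P = 2P - 39, so 288 = 9P and P* = 32, Q* = 25.
Since 29 < 32, the ceiling is binding.
At P = 29: Qd = 249 - 7·29 = 46 and Qs = 2·29 - 39 = 19.
Producer surplus without the control is ½ · (32 - 19.5) · 25 = 156.25.
With the ceiling, producers sell 19 units at 29, so PS = ½ · (29 - 19.5) · 19 = 90.25.
Change in producer surplus = 90.25 - 156.25 = -66.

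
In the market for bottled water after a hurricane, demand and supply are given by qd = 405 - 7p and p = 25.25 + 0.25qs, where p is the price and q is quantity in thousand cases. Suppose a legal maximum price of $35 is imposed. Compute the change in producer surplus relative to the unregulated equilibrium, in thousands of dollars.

-671

Rearranging supply gives qs = 4p - 101. Setting quantity demanded equal to quantity supplied, 405 - 7p = 4p - 101, gives p* = 46 and q* = 83.
The ceiling of 35 is below the equilibrium price 46, so it binds.
At p = 35: qd = 405 - 7·35 = 160 and qs = 4·35 - 101 = 39.
Producer surplus without the control is ½ · (46 - 25.25) · 83 = 861.125.
With the ceiling, producers sell 39 units at 35, so PS = ½ · (35 - 25.25) · 39 = 190.125.
Change in producer surplus = 190.125 - 861.125 = -671.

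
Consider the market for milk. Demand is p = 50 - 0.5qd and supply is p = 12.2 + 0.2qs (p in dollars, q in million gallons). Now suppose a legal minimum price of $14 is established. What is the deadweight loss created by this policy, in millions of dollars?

Rearranging demand gives qd = 100 - 2p; rearranging supply gives qs = 5p - 61. Equilibrium: 100 - 2p = 5p - 61, so 161 = 7p and p* = 23, q* = 54.
The floor of 14 is below the equilibrium price 23, so it is not binding; the market clears at p* = 23, q* = 54.
Since the control does not bind, no trades are prevented and deadweight loss is zero.

0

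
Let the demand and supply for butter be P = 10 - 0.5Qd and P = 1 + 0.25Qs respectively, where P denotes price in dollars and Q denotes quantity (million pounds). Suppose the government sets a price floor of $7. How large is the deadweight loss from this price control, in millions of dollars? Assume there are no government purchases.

13.5

Rearranging demand gives Qd = 20 - 2P; rearranging supply gives Qs = 4P - 4. Without the control the market clears where 20 - 2P = 4P - 4, i.e. P* = 4 and Q* = 12.
The floor of 7 is above the equilibrium price 4, so it binds.
At P = 7: Qd = 20 - 2·7 = 6 and Qs = 4·7 - 4 = 24.
Quantity traded falls to 6. At Q = 6 the demand price is (20 - 6)/2 = 7 and the supply price is (4 + 6)/4 = 2.5.
Deadweight loss = ½ · (7 - 2.5) · (12 - 6) = ½ · 4.5 · 6 = 13.5.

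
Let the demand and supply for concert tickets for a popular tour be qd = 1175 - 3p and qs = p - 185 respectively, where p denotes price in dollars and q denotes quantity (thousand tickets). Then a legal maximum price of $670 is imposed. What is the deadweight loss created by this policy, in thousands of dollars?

Setting quantity demanded equal to quantity supplied, 1175 - 3p = p - 185, gives p* = 340 and q* = 155.
Since 670 is above p* = 340, the ceiling does not bind and the free-market outcome prevails.
Since the control does not bind, no trades are prevented and deadweight loss is zero.

0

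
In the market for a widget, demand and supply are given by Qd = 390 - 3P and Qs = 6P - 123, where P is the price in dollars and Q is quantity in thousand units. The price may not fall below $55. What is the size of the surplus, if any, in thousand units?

Setting quantity demanded equal to quantity supplied, 390 - 3P = 6P - 123, gives P* = 57 and Q* = 219.
The floor of 55 is below the equilibrium price 57, so it is not binding; the market clears at P* = 57, Q* = 219.
Since the control does not bind, there is no surplus.

0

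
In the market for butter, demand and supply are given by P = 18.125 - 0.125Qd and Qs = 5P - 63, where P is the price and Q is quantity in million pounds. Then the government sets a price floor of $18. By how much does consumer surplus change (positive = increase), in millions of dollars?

Rearranging demand gives Qd = 145 - 8P. Without the control the market clears where 145 - 8P = 5P - 63, i.e. P* = 16 and Q* = 17.
Because the floor (18) lies above the market-clearing price, it is binding.
At P = 18: Qd = 145 - 8·18 = 1 and Qs = 5·18 - 63 = 27.
Consumer surplus without the control is ½ · (18.125 - 16) · 17 = 18.0625.
With the floor, consumers buy 1 units at 18, so CS = ½ · (18.125 - 18) · 1 = 0.0625.
Change in consumer surplus = 0.0625 - 18.0625 = -18.

-18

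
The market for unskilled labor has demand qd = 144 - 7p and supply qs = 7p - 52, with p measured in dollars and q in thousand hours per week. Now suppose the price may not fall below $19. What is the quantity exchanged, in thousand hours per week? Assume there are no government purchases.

Equilibrium: 144 - 7p = 7p - 52, so 196 = 14p and p* = 14, q* = 46.
Because the floor (19) lies above the market-clearing price, it is binding.
At p = 19: qd = 144 - 7·19 = 11 and qs = 7·19 - 52 = 81.
The quantity actually transacted is the short side, demand: 11.

11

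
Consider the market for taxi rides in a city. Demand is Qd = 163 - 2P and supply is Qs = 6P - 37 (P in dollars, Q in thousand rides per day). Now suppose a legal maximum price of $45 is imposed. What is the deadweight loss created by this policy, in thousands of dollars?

Equilibrium: 163 - 2P = 6P - 37, so 200 = 8P and P* = 25, Q* = 113.
Since 45 is above P* = 25, the ceiling does not bind and the free-market outcome prevails.
Since the control does not bind, no trades are prevented and deadweight loss is zero.

0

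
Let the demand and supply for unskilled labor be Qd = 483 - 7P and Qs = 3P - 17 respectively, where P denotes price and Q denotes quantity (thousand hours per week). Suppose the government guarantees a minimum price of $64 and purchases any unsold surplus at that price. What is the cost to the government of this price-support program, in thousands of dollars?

Without the control the market clears where 483 - 7P = 3P - 17, i.e. P* = 50 and Q* = 133.
Since 64 > 50, the floor is binding.
At P = 64: Qd = 483 - 7·64 = 35 and Qs = 3·64 - 17 = 175.
Surplus = Qs - Qd = 140.
Government expenditure = surplus × support price = 140 × 64 = 8960.

8960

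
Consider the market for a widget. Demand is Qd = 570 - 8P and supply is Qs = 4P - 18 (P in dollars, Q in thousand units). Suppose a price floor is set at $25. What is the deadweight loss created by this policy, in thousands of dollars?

In a free market, 570 - 8P = 4P - 18 gives the equilibrium P* = 49, Q* = 178.
Since 25 is below P* = 49, the floor does not bind and the free-market outcome prevails.
Since the control does not bind, no trades are prevented and deadweight loss is zero.

0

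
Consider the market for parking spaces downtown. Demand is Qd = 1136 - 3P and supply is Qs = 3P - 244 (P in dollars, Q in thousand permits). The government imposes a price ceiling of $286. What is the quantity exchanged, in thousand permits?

446

Without the control the market clears where 1136 - 3P = 3P - 244, i.e. P* = 230 and Q* = 446.
The ceiling of 286 is above the equilibrium price 230, so it is not binding; the market clears at P* = 230, Q* = 446.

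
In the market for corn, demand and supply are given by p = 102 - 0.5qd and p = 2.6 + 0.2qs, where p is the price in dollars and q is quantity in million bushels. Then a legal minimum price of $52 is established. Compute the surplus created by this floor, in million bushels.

Rearranging demand gives qd = 204 - 2p; rearranging supply gives qs = 5p - 13. Without the control the market clears where 204 - 2p = 5p - 13, i.e. p* = 31 and q* = 142.
Because the floor (52) lies above the market-clearing price, it is binding.
At p = 52: qd = 204 - 2·52 = 100 and qs = 5·52 - 13 = 247.
Surplus = qs - qd = 247 - 100 = 147.

147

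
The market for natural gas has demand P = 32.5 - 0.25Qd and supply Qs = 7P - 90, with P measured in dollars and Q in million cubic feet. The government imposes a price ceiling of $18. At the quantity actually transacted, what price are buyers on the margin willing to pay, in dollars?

23.5

Rearranging demand gives Qd = 130 - 4P. Without the control the market clears where 130 - 4P = 7P - 90, i.e. P* = 20 and Q* = 50.
Because the ceiling (18) lies below the market-clearing price, it is binding.
At P = 18: Qd = 130 - 4·18 = 58 and Qs = 7·18 - 90 = 36.
Only 36 units reach the market. On the demand curve, the marginal buyer's willingness to pay at Q = 36 is (130 - 36)/4 = 23.5.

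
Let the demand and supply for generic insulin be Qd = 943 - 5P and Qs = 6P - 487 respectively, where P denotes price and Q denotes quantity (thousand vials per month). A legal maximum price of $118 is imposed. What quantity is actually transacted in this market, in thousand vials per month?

221

Without the control the market clears where 943 - 5P = 6P - 487, i.e. P* = 130 and Q* = 293.
Since 118 < 130, the ceiling is binding.
At P = 118: Qd = 943 - 5·118 = 353 and Qs = 6·118 - 487 = 221.
The quantity actually transacted is the short side, supply: 221.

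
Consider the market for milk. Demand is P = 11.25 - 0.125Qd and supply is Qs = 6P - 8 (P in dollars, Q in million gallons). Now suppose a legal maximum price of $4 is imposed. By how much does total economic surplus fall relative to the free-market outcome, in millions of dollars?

Rearranging demand gives Qd = 90 - 8P. Setting quantity demanded equal to quantity supplied, 90 - 8P = 6P - 8, gives P* = 7 and Q* = 34.
Since 4 < 7, the ceiling is binding.
At P = 4: Qd = 90 - 8·4 = 58 and Qs = 6·4 - 8 = 16.
Quantity traded falls to 16. At Q = 16 the demand price is (90 - 16)/8 = 9.25 and the supply price is (8 + 16)/6 = 4.
Deadweight loss = ½ · (9.25 - 4) · (34 - 16) = ½ · 5.25 · 18 = 47.25.

47.25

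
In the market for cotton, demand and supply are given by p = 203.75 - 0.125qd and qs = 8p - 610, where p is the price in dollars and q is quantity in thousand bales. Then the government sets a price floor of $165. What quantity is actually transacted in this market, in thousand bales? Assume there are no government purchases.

Rearranging demand gives qd = 1630 - 8p. Equilibrium: 1630 - 8p = 8p - 610, so 2240 = 16p and p* = 140, q* = 510.
The floor of 165 is above the equilibrium price 140, so it binds.
At p = 165: qd = 1630 - 8·165 = 310 and qs = 8·165 - 610 = 710.
The quantity actually transacted is the short side, demand: 310.

310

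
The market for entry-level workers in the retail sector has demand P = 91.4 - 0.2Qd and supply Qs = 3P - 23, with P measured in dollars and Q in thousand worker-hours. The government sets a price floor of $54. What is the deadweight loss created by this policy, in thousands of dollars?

Rearranging demand gives Qd = 457 - 5P. Equilibrium: 457 - 5P = 3P - 23, so 480 = 8P and P* = 60, Q* = 157.
The floor of 54 is below the equilibrium price 60, so it is not binding; the market clears at P* = 60, Q* = 157.
Since the control does not bind, no trades are prevented and deadweight loss is zero.

0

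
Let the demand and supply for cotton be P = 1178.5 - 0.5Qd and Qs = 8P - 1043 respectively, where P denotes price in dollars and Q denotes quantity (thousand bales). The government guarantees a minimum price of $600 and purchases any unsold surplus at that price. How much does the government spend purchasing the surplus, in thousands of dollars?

Rearranging demand gives Qd = 2357 - 2P. Equilibrium: 2357 - 2P = 8P - 1043, so 3400 = 10P and P* = 340, Q* = 1677.
Since 600 > 340, the floor is binding.
At P = 600: Qd = 2357 - 2·600 = 1157 and Qs = 8·600 - 1043 = 3757.
Surplus = Qs - Qd = 2600.
Government expenditure = surplus × support price = 2600 × 600 = 1560000.

1560000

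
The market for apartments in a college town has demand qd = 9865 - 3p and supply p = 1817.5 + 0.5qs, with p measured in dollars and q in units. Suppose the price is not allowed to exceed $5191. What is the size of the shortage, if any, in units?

Rearranging supply gives qs = 2p - 3635. In a free market, 9865 - 3p = 2p - 3635 gives the equilibrium p* = 2700, q* = 1765.
Since 5191 is above p* = 2700, the ceiling does not bind and the free-market outcome prevails.
Since the control does not bind, there is no shortage.

0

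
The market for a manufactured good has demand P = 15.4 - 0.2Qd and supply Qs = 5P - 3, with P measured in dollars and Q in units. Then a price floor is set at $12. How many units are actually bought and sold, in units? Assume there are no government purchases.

Rearranging demand gives Qd = 77 - 5P. Setting quantity demanded equal to quantity supplied, 77 - 5P = 5P - 3, gives P* = 8 and Q* = 37.
Because the floor (12) lies above the market-clearing price, it is binding.
At P = 12: Qd = 77 - 5·12 = 17 and Qs = 5·12 - 3 = 57.
The quantity actually transacted is the short side, demand: 17.

17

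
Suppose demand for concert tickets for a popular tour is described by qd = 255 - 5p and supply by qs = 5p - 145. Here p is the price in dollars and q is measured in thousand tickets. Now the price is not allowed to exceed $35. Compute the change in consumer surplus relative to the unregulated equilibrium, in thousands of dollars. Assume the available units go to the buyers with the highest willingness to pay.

Equilibrium: 255 - 5p = 5p - 145, so 400 = 10p and p* = 40, q* = 55.
The ceiling of 35 is below the equilibrium price 40, so it binds.
At p = 35: qd = 255 - 5·35 = 80 and qs = 5·35 - 145 = 30.
Consumer surplus without the control is ½ · (51 - 40) · 55 = 302.5.
With the ceiling, 30 units are sold at 35 (assume they go to the highest-value buyers). The demand price at q = 30 is 45, so CS = ½ · [(51 - 35) + (45 - 35)] · 30 = 390.
Change in consumer surplus = 390 - 302.5 = 87.5.

87.5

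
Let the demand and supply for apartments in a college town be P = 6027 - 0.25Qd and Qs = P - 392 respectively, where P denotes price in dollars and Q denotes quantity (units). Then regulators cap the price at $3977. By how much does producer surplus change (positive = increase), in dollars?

Rearranging demand gives Qd = 24108 - 4P. Without the control the market clears where 24108 - 4P = P - 392, i.e. P* = 4900 and Q* = 4508.
Because the ceiling (3977) lies below the market-clearing price, it is binding.
At P = 3977: Qd = 24108 - 4·3977 = 8200 and Qs = 3977 - 392 = 3585.
Producer surplus without the control is ½ · (4900 - 392) · 4508 = 10161032.
With the ceiling, producers sell 3585 units at 3977, so PS = ½ · (3977 - 392) · 3585 = 6426112.5.
Change in producer surplus = 6426112.5 - 10161032 = -3734919.5.

-3734919.5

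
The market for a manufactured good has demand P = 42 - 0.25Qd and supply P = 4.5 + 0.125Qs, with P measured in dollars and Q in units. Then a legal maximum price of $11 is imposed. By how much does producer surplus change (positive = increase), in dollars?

Rearranging demand gives Qd = 168 - 4P; rearranging supply gives Qs = 8P - 36. Equilibrium: 168 - 4P = 8P - 36, so 204 = 12P and P* = 17, Q* = 100.
Since 11 < 17, the ceiling is binding.
At P = 11: Qd = 168 - 4·11 = 124 and Qs = 8·11 - 36 = 52.
Producer surplus without the control is ½ · (17 - 4.5) · 100 = 625.
With the ceiling, producers sell 52 units at 11, so PS = ½ · (11 - 4.5) · 52 = 169.
Change in producer surplus = 169 - 625 = -456.

-456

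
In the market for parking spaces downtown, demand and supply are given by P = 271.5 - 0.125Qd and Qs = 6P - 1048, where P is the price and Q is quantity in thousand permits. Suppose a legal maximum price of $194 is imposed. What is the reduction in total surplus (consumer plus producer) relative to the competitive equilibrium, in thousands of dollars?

6804

Rearranging demand gives Qd = 2172 - 8P. Setting quantity demanded equal to quantity supplied, 2172 - 8P = 6P - 1048, gives P* = 230 and Q* = 332.
Since 194 < 230, the ceiling is binding.
At P = 194: Qd = 2172 - 8·194 = 620 and Qs = 6·194 - 1048 = 116.
Quantity traded falls to 116. At Q = 116 the demand price is (2172 - 116)/8 = 257 and the supply price is (1048 + 116)/6 = 194.
Deadweight loss = ½ · (257 - 194) · (332 - 116) = ½ · 63 · 216 = 6804.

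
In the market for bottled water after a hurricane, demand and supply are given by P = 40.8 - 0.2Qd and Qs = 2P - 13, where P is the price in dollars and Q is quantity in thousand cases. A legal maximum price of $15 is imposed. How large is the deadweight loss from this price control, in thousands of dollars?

358.4

Rearranging demand gives Qd = 204 - 5P. Setting quantity demanded equal to quantity supplied, 204 - 5P = 2P - 13, gives P* = 31 and Q* = 49.
Since 15 < 31, the ceiling is binding.
At P = 15: Qd = 204 - 5·15 = 129 and Qs = 2·15 - 13 = 17.
Quantity traded falls to 17. At Q = 17 the demand price is (204 - 17)/5 = 37.4 and the supply price is (13 + 17)/2 = 15.
Deadweight loss = ½ · (37.4 - 15) · (49 - 17) = ½ · 22.4 · 32 = 358.4.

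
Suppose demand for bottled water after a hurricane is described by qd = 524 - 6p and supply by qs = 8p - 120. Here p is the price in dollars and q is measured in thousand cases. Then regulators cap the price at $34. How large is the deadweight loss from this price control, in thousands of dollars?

Setting quantity demanded equal to quantity supplied, 524 - 6p = 8p - 120, gives p* = 46 and q* = 248.
Because the ceiling (34) lies below the market-clearing price, it is binding.
At p = 34: qd = 524 - 6·34 = 320 and qs = 8·34 - 120 = 152.
Quantity traded falls to 152. At q = 152 the demand price is (524 - 152)/6 = 62 and the supply price is (120 + 152)/8 = 34.
Deadweight loss = ½ · (62 - 34) · (248 - 152) = ½ · 28 · 96 = 1344.

1344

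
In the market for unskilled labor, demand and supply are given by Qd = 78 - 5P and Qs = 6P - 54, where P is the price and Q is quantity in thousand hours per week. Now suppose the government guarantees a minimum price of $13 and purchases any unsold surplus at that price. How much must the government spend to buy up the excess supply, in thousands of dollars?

Equilibrium: 78 - 5P = 6P - 54, so 132 = 11P and P* = 12, Q* = 18.
The floor of 13 is above the equilibrium price 12, so it binds.
At P = 13: Qd = 78 - 5·13 = 13 and Qs = 6·13 - 54 = 24.
Surplus = Qs - Qd = 11.
Government expenditure = surplus × support price = 11 × 13 = 143.

143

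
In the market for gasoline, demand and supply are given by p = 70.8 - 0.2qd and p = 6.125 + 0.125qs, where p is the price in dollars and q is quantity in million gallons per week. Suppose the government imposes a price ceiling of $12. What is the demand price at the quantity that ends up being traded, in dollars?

61.4

Rearranging demand gives qd = 354 - 5p; rearranging supply gives qs = 8p - 49. In a free market, 354 - 5p = 8p - 49 gives the equilibrium p* = 31, q* = 199.
The ceiling of 12 is below the equilibrium price 31, so it binds.
At p = 12: qd = 354 - 5·12 = 294 and qs = 8·12 - 49 = 47.
Only 47 units reach the market. On the demand curve, the marginal buyer's willingness to pay at q = 47 is (354 - 47)/5 = 61.4.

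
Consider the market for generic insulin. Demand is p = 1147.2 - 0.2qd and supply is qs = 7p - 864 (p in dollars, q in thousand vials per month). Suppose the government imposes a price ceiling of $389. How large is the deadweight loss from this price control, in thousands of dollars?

Rearranging demand gives qd = 5736 - 5p. Equilibrium: 5736 - 5p = 7p - 864, so 6600 = 12p and p* = 550, q* = 2986.
Since 389 < 550, the ceiling is binding.
At p = 389: qd = 5736 - 5·389 = 3791 and qs = 7·389 - 864 = 1859.
Quantity traded falls to 1859. At q = 1859 the demand price is (5736 - 1859)/5 = 775.4 and the supply price is (864 + 1859)/7 = 389.
Deadweight loss = ½ · (775.4 - 389) · (2986 - 1859) = ½ · 386.4 · 1127 = 217736.4.

217736.4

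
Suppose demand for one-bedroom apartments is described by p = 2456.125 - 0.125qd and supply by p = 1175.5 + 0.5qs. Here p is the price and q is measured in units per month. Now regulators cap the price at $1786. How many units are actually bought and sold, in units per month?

Rearranging demand gives qd = 19649 - 8p; rearranging supply gives qs = 2p - 2351. Setting quantity demanded equal to quantity supplied, 19649 - 8p = 2p - 2351, gives p* = 2200 and q* = 2049.
The ceiling of 1786 is below the equilibrium price 2200, so it binds.
At p = 1786: qd = 19649 - 8·1786 = 5361 and qs = 2·1786 - 2351 = 1221.
The quantity actually transacted is the short side, supply: 1221.

1221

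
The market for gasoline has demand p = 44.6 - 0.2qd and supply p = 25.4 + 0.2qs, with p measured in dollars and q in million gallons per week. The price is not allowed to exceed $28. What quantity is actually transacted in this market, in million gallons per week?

Rearranging demand gives qd = 223 - 5p; rearranging supply gives qs = 5p - 127. Setting quantity demanded equal to quantity supplied, 223 - 5p = 5p - 127, gives p* = 35 and q* = 48.
Since 28 < 35, the ceiling is binding.
At p = 28: qd = 223 - 5·28 = 83 and qs = 5·28 - 127 = 13.
The quantity actually transacted is the short side, supply: 13.

13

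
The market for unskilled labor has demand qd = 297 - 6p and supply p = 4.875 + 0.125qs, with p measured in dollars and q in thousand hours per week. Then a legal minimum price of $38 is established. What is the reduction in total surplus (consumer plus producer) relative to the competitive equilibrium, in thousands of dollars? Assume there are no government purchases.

1029

Rearranging supply gives qs = 8p - 39. In a free market, 297 - 6p = 8p - 39 gives the equilibrium p* = 24, q* = 153.
Since 38 > 24, the floor is binding.
At p = 38: qd = 297 - 6·38 = 69 and qs = 8·38 - 39 = 265.
Quantity traded falls to 69. At q = 69 the demand price is (297 - 69)/6 = 38 and the supply price is (39 + 69)/8 = 13.5.
Deadweight loss = ½ · (38 - 13.5) · (153 - 69) = ½ · 24.5 · 84 = 1029.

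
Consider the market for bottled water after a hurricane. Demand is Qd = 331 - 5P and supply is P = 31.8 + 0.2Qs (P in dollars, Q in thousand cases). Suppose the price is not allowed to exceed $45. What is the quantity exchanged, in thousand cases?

66

Rearranging supply gives Qs = 5P - 159. Setting quantity demanded equal to quantity supplied, 331 - 5P = 5P - 159, gives P* = 49 and Q* = 86.
The ceiling of 45 is below the equilibrium price 49, so it binds.
At P = 45: Qd = 331 - 5·45 = 106 and Qs = 5·45 - 159 = 66.
The quantity actually transacted is the short side, supply: 66.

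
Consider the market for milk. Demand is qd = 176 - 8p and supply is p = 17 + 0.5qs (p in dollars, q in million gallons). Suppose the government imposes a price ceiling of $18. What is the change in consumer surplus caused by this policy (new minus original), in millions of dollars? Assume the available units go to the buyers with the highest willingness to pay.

3.75

Rearranging supply gives qs = 2p - 34. In a free market, 176 - 8p = 2p - 34 gives the equilibrium p* = 21, q* = 8.
Because the ceiling (18) lies below the market-clearing price, it is binding.
At p = 18: qd = 176 - 8·18 = 32 and qs = 2·18 - 34 = 2.
Consumer surplus without the control is ½ · (22 - 21) · 8 = 4.
With the ceiling, 2 units are sold at 18 (assume they go to the highest-value buyers). The demand price at q = 2 is 21.75, so CS = ½ · [(22 - 18) + (21.75 - 18)] · 2 = 7.75.
Change in consumer surplus = 7.75 - 4 = 3.75.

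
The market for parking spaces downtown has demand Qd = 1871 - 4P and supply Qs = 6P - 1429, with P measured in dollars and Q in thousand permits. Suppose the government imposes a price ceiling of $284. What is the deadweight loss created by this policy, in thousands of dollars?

15870

Setting quantity demanded equal to quantity supplied, 1871 - 4P = 6P - 1429, gives P* = 330 and Q* = 551.
Since 284 < 330, the ceiling is binding.
At P = 284: Qd = 1871 - 4·284 = 735 and Qs = 6·284 - 1429 = 275.
Quantity traded falls to 275. At Q = 275 the demand price is (1871 - 275)/4 = 399 and the supply price is (1429 + 275)/6 = 284.
Deadweight loss = ½ · (399 - 284) · (551 - 275) = ½ · 115 · 276 = 15870.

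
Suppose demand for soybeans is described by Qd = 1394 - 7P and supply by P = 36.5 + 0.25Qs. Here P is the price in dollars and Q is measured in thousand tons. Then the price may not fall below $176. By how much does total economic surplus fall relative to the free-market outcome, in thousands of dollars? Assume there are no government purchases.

12474

Rearranging supply gives Qs = 4P - 146. Equilibrium: 1394 - 7P = 4P - 146, so 1540 = 11P and P* = 140, Q* = 414.
Because the floor (176) lies above the market-clearing price, it is binding.
At P = 176: Qd = 1394 - 7·176 = 162 and Qs = 4·176 - 146 = 558.
Quantity traded falls to 162. At Q = 162 the demand price is (1394 - 162)/7 = 176 and the supply price is (146 + 162)/4 = 77.
Deadweight loss = ½ · (176 - 77) · (414 - 162) = ½ · 99 · 252 = 12474.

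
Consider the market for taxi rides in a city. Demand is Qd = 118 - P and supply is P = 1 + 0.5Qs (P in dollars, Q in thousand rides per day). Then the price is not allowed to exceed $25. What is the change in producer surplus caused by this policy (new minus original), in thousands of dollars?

Rearranging supply gives Qs = 2P - 2. Equilibrium: 118 - P = 2P - 2, so 120 = 3P and P* = 40, Q* = 78.
The ceiling of 25 is below the equilibrium price 40, so it binds.
At P = 25: Qd = 118 - 25 = 93 and Qs = 2·25 - 2 = 48.
Producer surplus without the control is ½ · (40 - 1) · 78 = 1521.
With the ceiling, producers sell 48 units at 25, so PS = ½ · (25 - 1) · 48 = 576.
Change in producer surplus = 576 - 1521 = -945.

-945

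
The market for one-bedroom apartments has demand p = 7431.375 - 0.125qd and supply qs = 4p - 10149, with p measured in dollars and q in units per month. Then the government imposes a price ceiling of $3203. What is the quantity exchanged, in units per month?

Rearranging demand gives qd = 59451 - 8p. Equilibrium: 59451 - 8p = 4p - 10149, so 69600 = 12p and p* = 5800, q* = 13051.
The ceiling of 3203 is below the equilibrium price 5800, so it binds.
At p = 3203: qd = 59451 - 8·3203 = 33827 and qs = 4·3203 - 10149 = 2663.
The quantity actually transacted is the short side, supply: 2663.

2663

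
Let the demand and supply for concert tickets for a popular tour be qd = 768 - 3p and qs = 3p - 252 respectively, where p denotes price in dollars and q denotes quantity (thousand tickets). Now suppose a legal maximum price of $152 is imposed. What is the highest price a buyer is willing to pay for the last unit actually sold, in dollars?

188

Equilibrium: 768 - 3p = 3p - 252, so 1020 = 6p and p* = 170, q* = 258.
Because the ceiling (152) lies below the market-clearing price, it is binding.
At p = 152: qd = 768 - 3·152 = 312 and qs = 3·152 - 252 = 204.
Only 204 units reach the market. On the demand curve, the marginal buyer's willingness to pay at q = 204 is (768 - 204)/3 = 188.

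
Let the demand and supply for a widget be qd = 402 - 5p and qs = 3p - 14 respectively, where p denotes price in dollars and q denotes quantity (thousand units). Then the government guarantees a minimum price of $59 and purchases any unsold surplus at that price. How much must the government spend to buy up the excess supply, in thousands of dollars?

3304

Setting quantity demanded equal to quantity supplied, 402 - 5p = 3p - 14, gives p* = 52 and q* = 142.
The floor of 59 is above the equilibrium price 52, so it binds.
At p = 59: qd = 402 - 5·59 = 107 and qs = 3·59 - 14 = 163.
Surplus = qs - qd = 56.
Government expenditure = surplus × support price = 56 × 59 = 3304.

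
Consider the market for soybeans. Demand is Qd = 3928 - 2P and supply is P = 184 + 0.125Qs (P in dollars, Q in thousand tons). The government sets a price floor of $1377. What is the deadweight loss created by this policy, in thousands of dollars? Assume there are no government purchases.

875711.25

Rearranging supply gives Qs = 8P - 1472. Without the control the market clears where 3928 - 2P = 8P - 1472, i.e. P* = 540 and Q* = 2848.
Since 1377 > 540, the floor is binding.
At P = 1377: Qd = 3928 - 2·1377 = 1174 and Qs = 8·1377 - 1472 = 9544.
Quantity traded falls to 1174. At Q = 1174 the demand price is (3928 - 1174)/2 = 1377 and the supply price is (1472 + 1174)/8 = 330.75.
Deadweight loss = ½ · (1377 - 330.75) · (2848 - 1174) = ½ · 1046.25 · 1674 = 875711.25.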